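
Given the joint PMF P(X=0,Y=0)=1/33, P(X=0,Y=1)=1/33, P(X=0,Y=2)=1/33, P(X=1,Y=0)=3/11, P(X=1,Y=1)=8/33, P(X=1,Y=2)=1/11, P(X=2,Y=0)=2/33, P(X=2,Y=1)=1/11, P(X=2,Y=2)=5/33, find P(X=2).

P(X=2) = P(X=2,Y=0) + P(X=2,Y=1) + P(X=2,Y=2)
= 2/33 + 1/11 + 5/33
= 10/33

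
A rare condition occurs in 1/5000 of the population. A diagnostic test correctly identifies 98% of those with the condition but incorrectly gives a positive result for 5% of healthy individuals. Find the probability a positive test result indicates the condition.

Let D = the rare event, + = positive/flagged.
P(D) = 1/5000
P(+|D) = 98/100 = 49/50
P(+|D') = 5/100 = 1/20
P(+) = P(+|D)P(D) + P(+|D')P(D')
     = \frac{49}{50} × \frac{1}{5000} + \frac{1}{20} × \frac{4999}{5000}
     = \frac{25093}{500000}
P(D|+) = P(+|D)P(D)/P(+) = \frac{98}{25093}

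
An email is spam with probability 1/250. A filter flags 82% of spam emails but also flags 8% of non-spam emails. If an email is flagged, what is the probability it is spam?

Let D = the rare event, + = positive/flagged.
P(D) = 1/250
P(+|D) = 82/100 = 41/50
P(+|D') = 8/100 = 2/25
P(+) = P(+|D)P(D) + P(+|D')P(D')
     = \frac{41}{50} × \frac{1}{250} + \frac{2}{25} × \frac{249}{250}
     = \frac{1037}{12500}
P(D|+) = P(+|D)P(D)/P(+) = \frac{41}{1037}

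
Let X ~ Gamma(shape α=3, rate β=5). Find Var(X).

For X ~ Gamma(shape α=3, rate β=5):
Var(X) = \frac{3}{25}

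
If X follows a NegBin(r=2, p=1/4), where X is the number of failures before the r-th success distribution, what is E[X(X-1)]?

E[X(X-1)] = E[X² - X] = E[X²] - E[X]
E[X] = 6
E[X²] = Var(X) + (E[X])² = 24 + (6)² = 60
E[X(X-1)] = 60 - 6 = 54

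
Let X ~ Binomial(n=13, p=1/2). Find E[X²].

Using the identity E[X²] = Var(X) + (E[X])²:
E[X] = \frac{13}{2}
Var(X) = \frac{13}{4}
E[X²] = \frac{13}{4} + (\frac{13}{2})²
= \frac{91}{2}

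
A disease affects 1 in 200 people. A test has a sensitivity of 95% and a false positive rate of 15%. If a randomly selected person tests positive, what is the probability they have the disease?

Let D = the rare event, + = positive/flagged.
P(D) = 1/200
P(+|D) = 95/100 = 19/20
P(+|D') = 15/100 = 3/20
P(+) = P(+|D)P(D) + P(+|D')P(D')
     = \frac{19}{20} × \frac{1}{200} + \frac{3}{20} × \frac{199}{200}
     = \frac{77}{500}
P(D|+) = P(+|D)P(D)/P(+) = \frac{19}{616}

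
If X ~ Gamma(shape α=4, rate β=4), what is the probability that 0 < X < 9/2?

P(0 < X < 9/2) = ∫_{0}^{9/2} f(x) dx
where f(x) = \frac{128 x^{3} e^{- 4 x}}{3}
= 1 - \frac{1153}{e^{18}}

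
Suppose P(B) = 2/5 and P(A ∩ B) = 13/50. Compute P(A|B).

P(A|B) = P(A ∩ B) / P(B)
= (13/50) / (2/5)
= 13/20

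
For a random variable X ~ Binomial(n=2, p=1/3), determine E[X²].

Using the identity E[X²] = Var(X) + (E[X])²:
E[X] = \frac{2}{3}
Var(X) = \frac{4}{9}
E[X²] = \frac{4}{9} + (\frac{2}{3})²
= \frac{8}{9}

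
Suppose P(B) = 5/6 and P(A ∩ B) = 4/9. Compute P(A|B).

P(A|B) = P(A ∩ B) / P(B)
= (4/9) / (5/6)
= 8/15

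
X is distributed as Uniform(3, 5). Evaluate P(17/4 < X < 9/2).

P(17/4 < X < 9/2) = ∫_{17/4}^{9/2} f(x) dx
where f(x) = \frac{1}{2}
= \frac{1}{8}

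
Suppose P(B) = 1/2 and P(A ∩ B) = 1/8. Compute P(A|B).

P(A|B) = P(A ∩ B) / P(B)
= (1/8) / (1/2)
= 1/4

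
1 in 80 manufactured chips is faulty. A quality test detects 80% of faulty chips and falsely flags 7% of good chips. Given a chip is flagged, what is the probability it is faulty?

Let D = the rare event, + = positive/flagged.
P(D) = 1/80
P(+|D) = 80/100 = 4/5
P(+|D') = 7/100
P(+) = P(+|D)P(D) + P(+|D')P(D')
     = \frac{4}{5} × \frac{1}{80} + \frac{7}{100} × \frac{79}{80}
     = \frac{633}{8000}
P(D|+) = P(+|D)P(D)/P(+) = \frac{80}{633}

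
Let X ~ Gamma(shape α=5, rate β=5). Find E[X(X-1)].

E[X(X-1)] = E[X² - X] = E[X²] - E[X]
E[X] = 1
E[X²] = Var(X) + (E[X])² = \frac{1}{5} + (1)² = \frac{6}{5}
E[X(X-1)] = \frac{6}{5} - 1 = \frac{1}{5}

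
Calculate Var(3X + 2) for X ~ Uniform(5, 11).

For X ~ Uniform(5, 11):
Var(X) = 3
Var(3X + 2) = (3)² × Var(X) = 9 × 3 = 27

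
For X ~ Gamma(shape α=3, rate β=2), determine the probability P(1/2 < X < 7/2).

P(1/2 < X < 7/2) = ∫_{1/2}^{7/2} f(x) dx
where f(x) = 4 x^{2} e^{- 2 x}
= \frac{5 \left(-13 + e^{6}\right)}{2 e^{7}}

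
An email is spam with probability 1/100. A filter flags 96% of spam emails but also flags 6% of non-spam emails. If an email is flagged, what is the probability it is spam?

Let D = the rare event, + = positive/flagged.
P(D) = 1/100
P(+|D) = 96/100 = 24/25
P(+|D') = 6/100 = 3/50
P(+) = P(+|D)P(D) + P(+|D')P(D')
     = \frac{24}{25} × \frac{1}{100} + \frac{3}{50} × \frac{99}{100}
     = \frac{69}{1000}
P(D|+) = P(+|D)P(D)/P(+) = \frac{16}{115}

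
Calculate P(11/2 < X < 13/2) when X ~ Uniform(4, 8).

P(11/2 < X < 13/2) = ∫_{11/2}^{13/2} f(x) dx
where f(x) = \frac{1}{4}
= \frac{1}{4}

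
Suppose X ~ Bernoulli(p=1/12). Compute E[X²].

Using the identity E[X²] = Var(X) + (E[X])²:
E[X] = \frac{1}{12}
Var(X) = \frac{11}{144}
E[X²] = \frac{11}{144} + (\frac{1}{12})²
= \frac{1}{12}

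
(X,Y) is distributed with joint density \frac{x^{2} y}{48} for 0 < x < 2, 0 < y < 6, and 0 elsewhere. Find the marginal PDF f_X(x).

f_X(x) = ∫_0^6 f(x,y) dy
= ∫_0^6 \frac{x^{2} y}{48} dy
= \frac{3 x^{2}}{8} for 0 < x < 2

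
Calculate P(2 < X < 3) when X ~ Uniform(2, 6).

P(2 < X < 3) = ∫_{2}^{3} f(x) dx
where f(x) = \frac{1}{4}
= \frac{1}{4}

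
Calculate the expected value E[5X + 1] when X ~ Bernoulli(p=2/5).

For X ~ Bernoulli(p=2/5):
E[X] = \frac{2}{5}
E[5X + 1] = 5 × E[X] + 1 = 3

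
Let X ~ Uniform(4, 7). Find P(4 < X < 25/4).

P(4 < X < 25/4) = ∫_{4}^{25/4} f(x) dx
where f(x) = \frac{1}{3}
= \frac{3}{4}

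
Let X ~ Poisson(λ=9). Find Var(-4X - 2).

For X ~ Poisson(λ=9):
Var(X) = 9
Var(-4X - 2) = (-4)² × Var(X) = 16 × 9 = 144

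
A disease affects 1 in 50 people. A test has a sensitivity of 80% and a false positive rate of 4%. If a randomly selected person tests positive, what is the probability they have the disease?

Let D = the rare event, + = positive/flagged.
P(D) = 1/50
P(+|D) = 80/100 = 4/5
P(+|D') = 4/100 = 1/25
P(+) = P(+|D)P(D) + P(+|D')P(D')
     = \frac{4}{5} × \frac{1}{50} + \frac{1}{25} × \frac{49}{50}
     = \frac{69}{1250}
P(D|+) = P(+|D)P(D)/P(+) = \frac{20}{69}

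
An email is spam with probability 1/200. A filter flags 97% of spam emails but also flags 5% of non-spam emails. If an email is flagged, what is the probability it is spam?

Let D = the rare event, + = positive/flagged.
P(D) = 1/200
P(+|D) = 97/100
P(+|D') = 5/100 = 1/20
P(+) = P(+|D)P(D) + P(+|D')P(D')
     = \frac{97}{100} × \frac{1}{200} + \frac{1}{20} × \frac{199}{200}
     = \frac{273}{5000}
P(D|+) = P(+|D)P(D)/P(+) = \frac{97}{1092}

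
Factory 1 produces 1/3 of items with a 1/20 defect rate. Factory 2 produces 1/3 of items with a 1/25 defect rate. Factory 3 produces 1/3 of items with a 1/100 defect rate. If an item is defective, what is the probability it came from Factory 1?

Using Bayes' theorem:
P(F1) = 1/3, P(D|F1) = 1/20
P(F2) = 1/3, P(D|F2) = 1/25
P(F3) = 1/3, P(D|F3) = 1/100
P(D) = P(D|F1)P(F1) + P(D|F2)P(F2) + P(D|F3)P(F3)
     = \frac{1}{30}
P(F1|D) = P(D|F1)P(F1) / P(D)
= \frac{1}{2}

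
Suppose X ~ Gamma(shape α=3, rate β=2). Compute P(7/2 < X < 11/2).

P(7/2 < X < 11/2) = ∫_{7/2}^{11/2} f(x) dx
where f(x) = 4 x^{2} e^{- 2 x}
= \frac{5 \left(-29 + 13 e^{4}\right)}{2 e^{11}}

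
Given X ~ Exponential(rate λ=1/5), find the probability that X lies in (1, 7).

P(1 < X < 7) = ∫_{1}^{7} f(x) dx
where f(x) = \frac{e^{- \frac{x}{5}}}{5}
= - \frac{1 - e^{\frac{6}{5}}}{e^{\frac{7}{5}}}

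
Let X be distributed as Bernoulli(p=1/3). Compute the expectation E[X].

For X ~ Bernoulli(p=1/3), the expected value is:
E[X] = \frac{1}{3}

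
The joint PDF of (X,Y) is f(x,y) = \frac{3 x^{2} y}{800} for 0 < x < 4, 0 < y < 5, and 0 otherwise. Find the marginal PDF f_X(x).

f_X(x) = ∫_0^5 f(x,y) dy
= ∫_0^5 \frac{3 x^{2} y}{800} dy
= \frac{3 x^{2}}{64} for 0 < x < 4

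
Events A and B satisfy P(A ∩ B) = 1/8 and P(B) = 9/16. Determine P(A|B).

P(A|B) = P(A ∩ B) / P(B)
= (1/8) / (9/16)
= 2/9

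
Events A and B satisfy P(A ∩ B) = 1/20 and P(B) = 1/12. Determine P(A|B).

P(A|B) = P(A ∩ B) / P(B)
= (1/20) / (1/12)
= 3/5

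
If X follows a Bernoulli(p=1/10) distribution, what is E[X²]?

Using the identity E[X²] = Var(X) + (E[X])²:
E[X] = \frac{1}{10}
Var(X) = \frac{9}{100}
E[X²] = \frac{9}{100} + (\frac{1}{10})²
= \frac{1}{10}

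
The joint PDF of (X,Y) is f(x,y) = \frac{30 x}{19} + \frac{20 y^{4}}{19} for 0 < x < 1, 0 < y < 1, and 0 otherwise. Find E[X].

E[X] = ∫_0^1 ∫_0^1 x × f(x,y) dy dx
= ∫_0^1 ∫_0^1 x × (\frac{30 x}{19} + \frac{20 y^{4}}{19}) dy dx
= \frac{12}{19}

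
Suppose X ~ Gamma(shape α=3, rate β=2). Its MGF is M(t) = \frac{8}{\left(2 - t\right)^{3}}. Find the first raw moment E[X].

To find E[X], compute M^(1)(0):
M^(1)(t) = \frac{24}{\left(2 - t\right)^{4}}
M^(1)(0) = \frac{3}{2}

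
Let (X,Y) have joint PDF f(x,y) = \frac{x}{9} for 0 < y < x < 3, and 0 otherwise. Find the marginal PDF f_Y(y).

f_Y(y) = ∫_y^3 \frac{x}{9} dx = \frac{1}{2} - \frac{y^{2}}{18}
for 0 < y < 3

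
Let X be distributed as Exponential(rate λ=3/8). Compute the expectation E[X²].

Using the identity E[X²] = Var(X) + (E[X])²:
E[X] = \frac{8}{3}
Var(X) = \frac{64}{9}
E[X²] = \frac{64}{9} + (\frac{8}{3})²
= \frac{128}{9}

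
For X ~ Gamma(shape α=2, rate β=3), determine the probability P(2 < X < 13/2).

P(2 < X < 13/2) = ∫_{2}^{13/2} f(x) dx
where f(x) = 9 x e^{- 3 x}
= - \frac{41}{2 e^{\frac{39}{2}}} + \frac{7}{e^{6}}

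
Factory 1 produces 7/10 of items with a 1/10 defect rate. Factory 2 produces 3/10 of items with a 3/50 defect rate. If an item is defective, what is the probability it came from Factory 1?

Using Bayes' theorem:
P(F1) = 7/10, P(D|F1) = 1/10
P(F2) = 3/10, P(D|F2) = 3/50
P(D) = P(D|F1)P(F1) + P(D|F2)P(F2)
     = \frac{11}{125}
P(F1|D) = P(D|F1)P(F1) / P(D)
= \frac{35}{44}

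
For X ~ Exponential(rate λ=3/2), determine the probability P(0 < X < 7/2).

P(0 < X < 7/2) = ∫_{0}^{7/2} f(x) dx
where f(x) = \frac{3 e^{- \frac{3 x}{2}}}{2}
= 1 - e^{- \frac{21}{4}}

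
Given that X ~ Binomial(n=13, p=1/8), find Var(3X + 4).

For X ~ Binomial(n=13, p=1/8):
Var(X) = \frac{91}{64}
Var(3X + 4) = (3)² × Var(X) = 9 × \frac{91}{64} = \frac{819}{64}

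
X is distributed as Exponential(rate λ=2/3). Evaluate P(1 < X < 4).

P(1 < X < 4) = ∫_{1}^{4} f(x) dx
where f(x) = \frac{2 e^{- \frac{2 x}{3}}}{3}
= - \frac{1 - e^{2}}{e^{\frac{8}{3}}}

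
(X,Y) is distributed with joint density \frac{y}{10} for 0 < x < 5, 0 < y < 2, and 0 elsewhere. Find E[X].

f_X(x) = ∫_0^2 \frac{y}{10} dy = \frac{1}{5}
E[X] = ∫_0^5 x × (\frac{1}{5}) dx = \frac{5}{2}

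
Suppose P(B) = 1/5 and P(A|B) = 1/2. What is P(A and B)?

By definition, P(A|B) = P(A ∩ B) / P(B)
So P(A ∩ B) = P(A|B) × P(B)
= 1/2 × 1/5
= 1/10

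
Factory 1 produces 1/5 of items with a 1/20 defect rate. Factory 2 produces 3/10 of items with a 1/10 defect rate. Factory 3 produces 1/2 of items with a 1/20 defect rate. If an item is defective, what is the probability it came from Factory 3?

Using Bayes' theorem:
P(F1) = 1/5, P(D|F1) = 1/20
P(F2) = 3/10, P(D|F2) = 1/10
P(F3) = 1/2, P(D|F3) = 1/20
P(D) = P(D|F1)P(F1) + P(D|F2)P(F2) + P(D|F3)P(F3)
     = \frac{13}{200}
P(F3|D) = P(D|F3)P(F3) / P(D)
= \frac{5}{13}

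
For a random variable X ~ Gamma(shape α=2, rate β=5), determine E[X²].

Using the identity E[X²] = Var(X) + (E[X])²:
E[X] = \frac{2}{5}
Var(X) = \frac{2}{25}
E[X²] = \frac{2}{25} + (\frac{2}{5})²
= \frac{6}{25}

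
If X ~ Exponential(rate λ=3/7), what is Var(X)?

For X ~ Exponential(rate λ=3/7):
Var(X) = \frac{49}{9}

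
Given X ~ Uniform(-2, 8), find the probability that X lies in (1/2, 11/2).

P(1/2 < X < 11/2) = ∫_{1/2}^{11/2} f(x) dx
where f(x) = \frac{1}{10}
= \frac{1}{2}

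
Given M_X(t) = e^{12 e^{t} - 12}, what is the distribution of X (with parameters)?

The MGF M(t) = e^{12 e^{t} - 12} is the standard form for the Poisson distribution.
Comparing with the known MGF formula identifies: Poisson(λ=12)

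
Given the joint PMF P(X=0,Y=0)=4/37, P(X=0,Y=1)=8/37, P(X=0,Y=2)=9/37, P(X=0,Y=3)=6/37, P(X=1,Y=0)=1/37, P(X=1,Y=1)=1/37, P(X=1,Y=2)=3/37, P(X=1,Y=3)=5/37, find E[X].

First find marginal of X:
P(X=0) = 27/37
P(X=1) = 10/37
E[X] = 0 × 27/37 + 1 × 10/37 = 10/37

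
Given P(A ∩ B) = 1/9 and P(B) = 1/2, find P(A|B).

P(A|B) = P(A ∩ B) / P(B)
= (1/9) / (1/2)
= 2/9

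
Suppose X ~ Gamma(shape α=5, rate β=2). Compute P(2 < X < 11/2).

P(2 < X < 11/2) = ∫_{2}^{11/2} f(x) dx
where f(x) = \frac{4 x^{4} e^{- 2 x}}{3}
= \frac{-21705 + 824 e^{7}}{24 e^{11}}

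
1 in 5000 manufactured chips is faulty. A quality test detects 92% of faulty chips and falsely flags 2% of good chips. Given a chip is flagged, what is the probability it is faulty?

Let D = the rare event, + = positive/flagged.
P(D) = 1/5000
P(+|D) = 92/100 = 23/25
P(+|D') = 2/100 = 1/50
P(+) = P(+|D)P(D) + P(+|D')P(D')
     = \frac{23}{25} × \frac{1}{5000} + \frac{1}{50} × \frac{4999}{5000}
     = \frac{1009}{50000}
P(D|+) = P(+|D)P(D)/P(+) = \frac{46}{5045}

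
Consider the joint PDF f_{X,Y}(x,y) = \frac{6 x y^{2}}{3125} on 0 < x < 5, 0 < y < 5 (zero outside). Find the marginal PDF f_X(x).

f_X(x) = ∫_0^5 f(x,y) dy
= ∫_0^5 \frac{6 x y^{2}}{3125} dy
= \frac{2 x}{25} for 0 < x < 5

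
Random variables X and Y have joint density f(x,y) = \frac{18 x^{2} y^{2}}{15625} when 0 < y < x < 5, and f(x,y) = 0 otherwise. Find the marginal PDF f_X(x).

f_X(x) = ∫_0^x \frac{18 x^{2} y^{2}}{15625} dy = \frac{6 x^{5}}{15625}
for 0 < x < 5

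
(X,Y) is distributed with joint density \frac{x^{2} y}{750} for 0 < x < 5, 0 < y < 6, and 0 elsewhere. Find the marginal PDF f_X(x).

f_X(x) = ∫_0^6 f(x,y) dy
= ∫_0^6 \frac{x^{2} y}{750} dy
= \frac{3 x^{2}}{125} for 0 < x < 5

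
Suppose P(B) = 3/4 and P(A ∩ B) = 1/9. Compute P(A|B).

P(A|B) = P(A ∩ B) / P(B)
= (1/9) / (3/4)
= 4/27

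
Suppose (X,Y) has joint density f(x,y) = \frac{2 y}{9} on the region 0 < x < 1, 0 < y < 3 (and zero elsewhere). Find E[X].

f_X(x) = ∫_0^3 \frac{2 y}{9} dy = 1
E[X] = ∫_0^1 x × (1) dx = \frac{1}{2}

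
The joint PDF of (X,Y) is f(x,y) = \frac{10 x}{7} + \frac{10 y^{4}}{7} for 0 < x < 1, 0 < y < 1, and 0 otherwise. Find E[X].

E[X] = ∫_0^1 ∫_0^1 x × f(x,y) dy dx
= ∫_0^1 ∫_0^1 x × (\frac{10 x}{7} + \frac{10 y^{4}}{7}) dy dx
= \frac{13}{21}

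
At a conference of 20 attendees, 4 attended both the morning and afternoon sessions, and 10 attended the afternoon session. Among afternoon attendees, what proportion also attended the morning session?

P(A ∩ B) = 4/20 = 1/5
P(B) = 10/20 = 1/2
P(A|B) = P(A ∩ B) / P(B) = (1/5) / (1/2) = 2/5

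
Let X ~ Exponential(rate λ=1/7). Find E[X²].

Using the identity E[X²] = Var(X) + (E[X])²:
E[X] = 7
Var(X) = 49
E[X²] = 49 + (7)²
= 98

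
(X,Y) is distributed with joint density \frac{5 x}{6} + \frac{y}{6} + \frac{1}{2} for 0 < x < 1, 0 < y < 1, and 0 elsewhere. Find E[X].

E[X] = ∫_0^1 ∫_0^1 x × f(x,y) dy dx
= ∫_0^1 ∫_0^1 x × (\frac{5 x}{6} + \frac{y}{6} + \frac{1}{2}) dy dx
= \frac{41}{72}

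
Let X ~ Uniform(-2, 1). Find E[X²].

Using the identity E[X²] = Var(X) + (E[X])²:
E[X] = - \frac{1}{2}
Var(X) = \frac{3}{4}
E[X²] = \frac{3}{4} + (- \frac{1}{2})²
= 1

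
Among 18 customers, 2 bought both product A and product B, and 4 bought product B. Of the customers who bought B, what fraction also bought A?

P(A ∩ B) = 2/18 = 1/9
P(B) = 4/18 = 2/9
P(A|B) = P(A ∩ B) / P(B) = (1/9) / (2/9) = 1/2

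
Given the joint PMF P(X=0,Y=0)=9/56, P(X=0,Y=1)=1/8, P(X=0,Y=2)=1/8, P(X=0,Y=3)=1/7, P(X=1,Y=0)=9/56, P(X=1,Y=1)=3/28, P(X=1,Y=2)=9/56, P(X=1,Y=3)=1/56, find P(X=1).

P(X=1) = P(X=1,Y=0) + P(X=1,Y=1) + P(X=1,Y=2) + P(X=1,Y=3)
= 9/56 + 3/28 + 9/56 + 1/56
= 25/56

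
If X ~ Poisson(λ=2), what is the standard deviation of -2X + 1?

For X ~ Poisson(λ=2):
Var(X) = 2
SD(X) = √(Var(X)) = √(2) = \sqrt{2}
SD(-2X + 1) = |-2| × SD(X) = 2 × \sqrt{2} = 2 \sqrt{2}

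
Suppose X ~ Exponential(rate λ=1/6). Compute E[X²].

Using the identity E[X²] = Var(X) + (E[X])²:
E[X] = 6
Var(X) = 36
E[X²] = 36 + (6)²
= 72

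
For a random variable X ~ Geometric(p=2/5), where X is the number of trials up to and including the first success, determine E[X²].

Using the identity E[X²] = Var(X) + (E[X])²:
E[X] = \frac{5}{2}
Var(X) = \frac{15}{4}
E[X²] = \frac{15}{4} + (\frac{5}{2})²
= 10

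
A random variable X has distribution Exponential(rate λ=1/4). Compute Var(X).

For X ~ Exponential(rate λ=1/4):
Var(X) = 16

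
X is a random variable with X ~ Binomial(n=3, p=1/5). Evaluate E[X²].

Using the identity E[X²] = Var(X) + (E[X])²:
E[X] = \frac{3}{5}
Var(X) = \frac{12}{25}
E[X²] = \frac{12}{25} + (\frac{3}{5})²
= \frac{21}{25}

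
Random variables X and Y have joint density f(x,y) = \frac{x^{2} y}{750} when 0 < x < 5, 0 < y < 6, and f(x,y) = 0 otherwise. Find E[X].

f_X(x) = ∫_0^6 \frac{x^{2} y}{750} dy = \frac{3 x^{2}}{125}
E[X] = ∫_0^5 x × (\frac{3 x^{2}}{125}) dx = \frac{15}{4}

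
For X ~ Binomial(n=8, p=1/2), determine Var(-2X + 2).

For X ~ Binomial(n=8, p=1/2):
Var(X) = 2
Var(-2X + 2) = (-2)² × Var(X) = 4 × 2 = 8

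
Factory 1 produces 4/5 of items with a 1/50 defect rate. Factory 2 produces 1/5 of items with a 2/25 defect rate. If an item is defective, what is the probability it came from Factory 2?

Using Bayes' theorem:
P(F1) = 4/5, P(D|F1) = 1/50
P(F2) = 1/5, P(D|F2) = 2/25
P(D) = P(D|F1)P(F1) + P(D|F2)P(F2)
     = \frac{4}{125}
P(F2|D) = P(D|F2)P(F2) / P(D)
= \frac{1}{2}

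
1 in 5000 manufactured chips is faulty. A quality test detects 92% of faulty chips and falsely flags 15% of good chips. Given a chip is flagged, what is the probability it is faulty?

Let D = the rare event, + = positive/flagged.
P(D) = 1/5000
P(+|D) = 92/100 = 23/25
P(+|D') = 15/100 = 3/20
P(+) = P(+|D)P(D) + P(+|D')P(D')
     = \frac{23}{25} × \frac{1}{5000} + \frac{3}{20} × \frac{4999}{5000}
     = \frac{75077}{500000}
P(D|+) = P(+|D)P(D)/P(+) = \frac{92}{75077}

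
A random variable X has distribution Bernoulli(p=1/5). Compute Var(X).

For X ~ Bernoulli(p=1/5):
Var(X) = \frac{4}{25}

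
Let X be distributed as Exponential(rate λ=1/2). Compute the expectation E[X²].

Using the identity E[X²] = Var(X) + (E[X])²:
E[X] = 2
Var(X) = 4
E[X²] = 4 + (2)²
= 8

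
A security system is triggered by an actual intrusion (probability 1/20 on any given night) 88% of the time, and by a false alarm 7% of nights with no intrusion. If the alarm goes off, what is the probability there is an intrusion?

Let D = the rare event, + = positive/flagged.
P(D) = 1/20
P(+|D) = 88/100 = 22/25
P(+|D') = 7/100
P(+) = P(+|D)P(D) + P(+|D')P(D')
     = \frac{22}{25} × \frac{1}{20} + \frac{7}{100} × \frac{19}{20}
     = \frac{221}{2000}
P(D|+) = P(+|D)P(D)/P(+) = \frac{88}{221}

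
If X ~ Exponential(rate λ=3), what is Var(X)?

For X ~ Exponential(rate λ=3):
Var(X) = \frac{1}{9}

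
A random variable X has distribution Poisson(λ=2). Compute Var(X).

For X ~ Poisson(λ=2):
Var(X) = 2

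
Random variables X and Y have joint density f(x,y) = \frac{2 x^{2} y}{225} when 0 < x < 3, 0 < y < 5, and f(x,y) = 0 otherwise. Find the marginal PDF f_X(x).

f_X(x) = ∫_0^5 f(x,y) dy
= ∫_0^5 \frac{2 x^{2} y}{225} dy
= \frac{x^{2}}{9} for 0 < x < 3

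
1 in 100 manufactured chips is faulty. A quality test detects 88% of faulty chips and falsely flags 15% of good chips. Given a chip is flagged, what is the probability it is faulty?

Let D = the rare event, + = positive/flagged.
P(D) = 1/100
P(+|D) = 88/100 = 22/25
P(+|D') = 15/100 = 3/20
P(+) = P(+|D)P(D) + P(+|D')P(D')
     = \frac{22}{25} × \frac{1}{100} + \frac{3}{20} × \frac{99}{100}
     = \frac{1573}{10000}
P(D|+) = P(+|D)P(D)/P(+) = \frac{8}{143}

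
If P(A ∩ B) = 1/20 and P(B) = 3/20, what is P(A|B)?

P(A|B) = P(A ∩ B) / P(B)
= (1/20) / (3/20)
= 1/3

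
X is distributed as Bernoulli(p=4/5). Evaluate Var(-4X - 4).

For X ~ Bernoulli(p=4/5):
Var(X) = \frac{4}{25}
Var(-4X - 4) = (-4)² × Var(X) = 16 × \frac{4}{25} = \frac{64}{25}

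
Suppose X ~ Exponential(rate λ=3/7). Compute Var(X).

For X ~ Exponential(rate λ=3/7):
Var(X) = \frac{49}{9}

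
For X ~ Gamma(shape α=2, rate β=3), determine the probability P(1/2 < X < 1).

P(1/2 < X < 1) = ∫_{1/2}^{1} f(x) dx
where f(x) = 9 x e^{- 3 x}
= - \frac{4}{e^{3}} + \frac{5}{2 e^{\frac{3}{2}}}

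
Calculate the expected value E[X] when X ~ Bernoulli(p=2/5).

For X ~ Bernoulli(p=2/5), the expected value is:
E[X] = \frac{2}{5}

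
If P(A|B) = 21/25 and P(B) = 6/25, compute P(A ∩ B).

By definition, P(A|B) = P(A ∩ B) / P(B)
So P(A ∩ B) = P(A|B) × P(B)
= 21/25 × 6/25
= 126/625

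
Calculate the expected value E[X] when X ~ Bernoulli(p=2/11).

For X ~ Bernoulli(p=2/11), the expected value is:
E[X] = \frac{2}{11}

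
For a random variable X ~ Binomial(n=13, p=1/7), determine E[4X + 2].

For X ~ Binomial(n=13, p=1/7):
E[X] = \frac{13}{7}
E[4X + 2] = 4 × E[X] + 2 = \frac{66}{7}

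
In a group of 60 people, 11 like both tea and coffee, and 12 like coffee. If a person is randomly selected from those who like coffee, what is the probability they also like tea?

P(A ∩ B) = 11/60
P(B) = 12/60 = 1/5
P(A|B) = P(A ∩ B) / P(B) = (11/60) / (1/5) = 11/12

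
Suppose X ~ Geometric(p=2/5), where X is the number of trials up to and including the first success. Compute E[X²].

Using the identity E[X²] = Var(X) + (E[X])²:
E[X] = \frac{5}{2}
Var(X) = \frac{15}{4}
E[X²] = \frac{15}{4} + (\frac{5}{2})²
= 10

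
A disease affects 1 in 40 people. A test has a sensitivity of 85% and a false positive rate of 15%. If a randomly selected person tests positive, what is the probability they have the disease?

Let D = the rare event, + = positive/flagged.
P(D) = 1/40
P(+|D) = 85/100 = 17/20
P(+|D') = 15/100 = 3/20
P(+) = P(+|D)P(D) + P(+|D')P(D')
     = \frac{17}{20} × \frac{1}{40} + \frac{3}{20} × \frac{39}{40}
     = \frac{67}{400}
P(D|+) = P(+|D)P(D)/P(+) = \frac{17}{134}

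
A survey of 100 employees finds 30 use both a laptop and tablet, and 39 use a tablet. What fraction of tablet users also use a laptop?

P(A ∩ B) = 30/100 = 3/10
P(B) = 39/100
P(A|B) = P(A ∩ B) / P(B) = (3/10) / (39/100) = 10/13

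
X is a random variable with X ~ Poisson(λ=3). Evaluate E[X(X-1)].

E[X(X-1)] = E[X² - X] = E[X²] - E[X]
E[X] = 3
E[X²] = Var(X) + (E[X])² = 3 + (3)² = 12
E[X(X-1)] = 12 - 3 = 9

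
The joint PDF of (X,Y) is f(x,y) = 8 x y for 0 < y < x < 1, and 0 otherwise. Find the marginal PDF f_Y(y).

f_Y(y) = ∫_y^1 8 x y dx = 4 y \left(1 - y^{2}\right)
for 0 < y < 1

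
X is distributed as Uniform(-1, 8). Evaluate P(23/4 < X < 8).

P(23/4 < X < 8) = ∫_{23/4}^{8} f(x) dx
where f(x) = \frac{1}{9}
= \frac{1}{4}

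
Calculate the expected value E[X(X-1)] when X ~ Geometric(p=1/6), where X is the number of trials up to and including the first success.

E[X(X-1)] = E[X² - X] = E[X²] - E[X]
E[X] = 6
E[X²] = Var(X) + (E[X])² = 30 + (6)² = 66
E[X(X-1)] = 66 - 6 = 60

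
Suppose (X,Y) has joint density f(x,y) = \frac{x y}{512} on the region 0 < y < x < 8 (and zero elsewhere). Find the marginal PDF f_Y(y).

f_Y(y) = ∫_y^8 \frac{x y}{512} dx = \frac{y \left(64 - y^{2}\right)}{1024}
for 0 < y < 8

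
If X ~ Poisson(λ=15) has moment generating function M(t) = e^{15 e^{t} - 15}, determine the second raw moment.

To find E[X^2], compute M^(2)(0):
M^(1)(t) = 15 e^{t} e^{15 e^{t} - 15}
M^(2)(t) = 225 e^{2 t} e^{15 e^{t} - 15} + 15 e^{t} e^{15 e^{t} - 15}
M^(2)(0) = 240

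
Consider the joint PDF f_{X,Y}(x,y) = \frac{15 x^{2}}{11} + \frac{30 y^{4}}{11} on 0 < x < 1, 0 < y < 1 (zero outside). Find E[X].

E[X] = ∫_0^1 ∫_0^1 x × f(x,y) dy dx
= ∫_0^1 ∫_0^1 x × (\frac{15 x^{2}}{11} + \frac{30 y^{4}}{11}) dy dx
= \frac{27}{44}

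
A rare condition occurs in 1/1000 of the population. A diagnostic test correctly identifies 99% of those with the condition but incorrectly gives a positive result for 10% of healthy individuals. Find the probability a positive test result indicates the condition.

Let D = the rare event, + = positive/flagged.
P(D) = 1/1000
P(+|D) = 99/100
P(+|D') = 10/100 = 1/10
P(+) = P(+|D)P(D) + P(+|D')P(D')
     = \frac{99}{100} × \frac{1}{1000} + \frac{1}{10} × \frac{999}{1000}
     = \frac{10089}{100000}
P(D|+) = P(+|D)P(D)/P(+) = \frac{11}{1121}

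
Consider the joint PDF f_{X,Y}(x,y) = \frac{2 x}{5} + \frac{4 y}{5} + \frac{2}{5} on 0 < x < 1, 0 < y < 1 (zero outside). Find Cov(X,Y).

E[XY] = ∫∫ xy × f(x,y) dx dy = \frac{3}{10}
E[X] = \frac{8}{15}
E[Y] = \frac{17}{30}
Cov(X,Y) = E[XY] - E[X]E[Y] = - \frac{1}{450}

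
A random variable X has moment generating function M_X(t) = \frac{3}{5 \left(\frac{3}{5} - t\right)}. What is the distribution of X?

The MGF M(t) = \frac{3}{5 \left(\frac{3}{5} - t\right)} is the standard form for the Exponential distribution.
Comparing with the known MGF formula identifies: Exponential(rate λ=3/5)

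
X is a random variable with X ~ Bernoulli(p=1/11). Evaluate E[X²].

Using the identity E[X²] = Var(X) + (E[X])²:
E[X] = \frac{1}{11}
Var(X) = \frac{10}{121}
E[X²] = \frac{10}{121} + (\frac{1}{11})²
= \frac{1}{11}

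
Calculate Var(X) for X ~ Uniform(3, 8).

For X ~ Uniform(3, 8):
Var(X) = \frac{25}{12}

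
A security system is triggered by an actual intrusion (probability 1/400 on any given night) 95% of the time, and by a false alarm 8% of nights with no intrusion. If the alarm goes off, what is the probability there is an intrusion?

Let D = the rare event, + = positive/flagged.
P(D) = 1/400
P(+|D) = 95/100 = 19/20
P(+|D') = 8/100 = 2/25
P(+) = P(+|D)P(D) + P(+|D')P(D')
     = \frac{19}{20} × \frac{1}{400} + \frac{2}{25} × \frac{399}{400}
     = \frac{3287}{40000}
P(D|+) = P(+|D)P(D)/P(+) = \frac{5}{173}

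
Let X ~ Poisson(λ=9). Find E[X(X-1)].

E[X(X-1)] = E[X² - X] = E[X²] - E[X]
E[X] = 9
E[X²] = Var(X) + (E[X])² = 9 + (9)² = 90
E[X(X-1)] = 90 - 9 = 81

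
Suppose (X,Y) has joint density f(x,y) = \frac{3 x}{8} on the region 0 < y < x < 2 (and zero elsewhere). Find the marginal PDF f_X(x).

f_X(x) = ∫_0^x \frac{3 x}{8} dy = \frac{3 x^{2}}{8}
for 0 < x < 2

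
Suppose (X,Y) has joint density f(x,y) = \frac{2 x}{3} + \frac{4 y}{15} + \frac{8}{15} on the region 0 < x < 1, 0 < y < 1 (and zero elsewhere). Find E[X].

E[X] = ∫_0^1 ∫_0^1 x × f(x,y) dy dx
= ∫_0^1 ∫_0^1 x × (\frac{2 x}{3} + \frac{4 y}{15} + \frac{8}{15}) dy dx
= \frac{5}{9}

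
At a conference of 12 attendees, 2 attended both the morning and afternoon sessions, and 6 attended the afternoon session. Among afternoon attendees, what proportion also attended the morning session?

P(A ∩ B) = 2/12 = 1/6
P(B) = 6/12 = 1/2
P(A|B) = P(A ∩ B) / P(B) = (1/6) / (1/2) = 1/3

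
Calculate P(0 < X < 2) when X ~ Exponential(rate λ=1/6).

P(0 < X < 2) = ∫_{0}^{2} f(x) dx
where f(x) = \frac{e^{- \frac{x}{6}}}{6}
= 1 - e^{- \frac{1}{3}}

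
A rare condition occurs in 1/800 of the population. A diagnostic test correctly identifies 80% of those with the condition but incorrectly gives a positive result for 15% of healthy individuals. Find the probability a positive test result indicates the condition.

Let D = the rare event, + = positive/flagged.
P(D) = 1/800
P(+|D) = 80/100 = 4/5
P(+|D') = 15/100 = 3/20
P(+) = P(+|D)P(D) + P(+|D')P(D')
     = \frac{4}{5} × \frac{1}{800} + \frac{3}{20} × \frac{799}{800}
     = \frac{2413}{16000}
P(D|+) = P(+|D)P(D)/P(+) = \frac{16}{2413}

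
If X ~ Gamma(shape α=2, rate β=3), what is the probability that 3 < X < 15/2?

P(3 < X < 15/2) = ∫_{3}^{15/2} f(x) dx
where f(x) = 9 x e^{- 3 x}
= - \frac{47}{2 e^{\frac{45}{2}}} + \frac{10}{e^{9}}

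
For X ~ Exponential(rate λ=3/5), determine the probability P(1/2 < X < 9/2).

P(1/2 < X < 9/2) = ∫_{1/2}^{9/2} f(x) dx
where f(x) = \frac{3 e^{- \frac{3 x}{5}}}{5}
= - \frac{1 - e^{\frac{12}{5}}}{e^{\frac{27}{10}}}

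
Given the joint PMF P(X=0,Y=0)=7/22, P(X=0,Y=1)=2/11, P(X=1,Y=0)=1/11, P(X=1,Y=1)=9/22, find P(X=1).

P(X=1) = P(X=1,Y=0) + P(X=1,Y=1)
= 1/11 + 9/22
= 1/2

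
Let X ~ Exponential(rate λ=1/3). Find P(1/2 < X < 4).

P(1/2 < X < 4) = ∫_{1/2}^{4} f(x) dx
where f(x) = \frac{e^{- \frac{x}{3}}}{3}
= - \frac{1}{e^{\frac{4}{3}}} + e^{- \frac{1}{6}}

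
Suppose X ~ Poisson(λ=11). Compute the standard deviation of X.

For X ~ Poisson(λ=11):
Var(X) = 11
SD(X) = √(Var(X)) = √(11) = \sqrt{11}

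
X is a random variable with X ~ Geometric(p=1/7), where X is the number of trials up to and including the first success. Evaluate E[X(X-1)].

E[X(X-1)] = E[X² - X] = E[X²] - E[X]
E[X] = 7
E[X²] = Var(X) + (E[X])² = 42 + (7)² = 91
E[X(X-1)] = 91 - 7 = 84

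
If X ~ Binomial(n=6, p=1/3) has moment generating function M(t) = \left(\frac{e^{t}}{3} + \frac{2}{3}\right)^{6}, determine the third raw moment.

To find E[X^3], compute M^(3)(0):
M^(1)(t) = 2 \left(\frac{e^{t}}{3} + \frac{2}{3}\right)^{5} e^{t}
M^(2)(t) = 2 \left(\frac{e^{t}}{3} + \frac{2}{3}\right)^{5} e^{t} + \frac{10 \left(\frac{e^{t}}{3} + \frac{2}{3}\right)^{4} e^{2 t}}{3}
M^(3)(t) = 2 \left(\frac{e^{t}}{3} + \frac{2}{3}\right)^{5} e^{t} + 10 \left(\frac{e^{t}}{3} + \frac{2}{3}\right)^{4} e^{2 t} + \frac{40 \left(\frac{e^{t}}{3} + \frac{2}{3}\right)^{3} e^{3 t}}{9}
M^(3)(0) = \frac{148}{9}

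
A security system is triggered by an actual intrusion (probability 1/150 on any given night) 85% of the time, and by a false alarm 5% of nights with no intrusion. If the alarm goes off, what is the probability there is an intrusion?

Let D = the rare event, + = positive/flagged.
P(D) = 1/150
P(+|D) = 85/100 = 17/20
P(+|D') = 5/100 = 1/20
P(+) = P(+|D)P(D) + P(+|D')P(D')
     = \frac{17}{20} × \frac{1}{150} + \frac{1}{20} × \frac{149}{150}
     = \frac{83}{1500}
P(D|+) = P(+|D)P(D)/P(+) = \frac{17}{166}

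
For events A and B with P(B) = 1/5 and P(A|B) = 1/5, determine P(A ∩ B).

By definition, P(A|B) = P(A ∩ B) / P(B)
So P(A ∩ B) = P(A|B) × P(B)
= 1/5 × 1/5
= 1/25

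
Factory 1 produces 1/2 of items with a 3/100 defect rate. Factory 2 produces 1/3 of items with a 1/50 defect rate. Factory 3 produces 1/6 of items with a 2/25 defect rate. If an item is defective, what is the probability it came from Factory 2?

Using Bayes' theorem:
P(F1) = 1/2, P(D|F1) = 3/100
P(F2) = 1/3, P(D|F2) = 1/50
P(F3) = 1/6, P(D|F3) = 2/25
P(D) = P(D|F1)P(F1) + P(D|F2)P(F2) + P(D|F3)P(F3)
     = \frac{7}{200}
P(F2|D) = P(D|F2)P(F2) / P(D)
= \frac{4}{21}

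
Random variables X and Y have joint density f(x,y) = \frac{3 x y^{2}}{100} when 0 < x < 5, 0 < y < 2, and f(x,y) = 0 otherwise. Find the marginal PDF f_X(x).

f_X(x) = ∫_0^2 f(x,y) dy
= ∫_0^2 \frac{3 x y^{2}}{100} dy
= \frac{2 x}{25} for 0 < x < 5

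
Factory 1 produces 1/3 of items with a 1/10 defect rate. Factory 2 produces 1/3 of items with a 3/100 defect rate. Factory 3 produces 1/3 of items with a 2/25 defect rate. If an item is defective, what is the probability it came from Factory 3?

Using Bayes' theorem:
P(F1) = 1/3, P(D|F1) = 1/10
P(F2) = 1/3, P(D|F2) = 3/100
P(F3) = 1/3, P(D|F3) = 2/25
P(D) = P(D|F1)P(F1) + P(D|F2)P(F2) + P(D|F3)P(F3)
     = \frac{7}{100}
P(F3|D) = P(D|F3)P(F3) / P(D)
= \frac{8}{21}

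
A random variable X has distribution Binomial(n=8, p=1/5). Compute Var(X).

For X ~ Binomial(n=8, p=1/5):
Var(X) = \frac{32}{25}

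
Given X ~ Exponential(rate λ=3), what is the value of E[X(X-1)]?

E[X(X-1)] = E[X² - X] = E[X²] - E[X]
E[X] = \frac{1}{3}
E[X²] = Var(X) + (E[X])² = \frac{1}{9} + (\frac{1}{3})² = \frac{2}{9}
E[X(X-1)] = \frac{2}{9} - \frac{1}{3} = - \frac{1}{9}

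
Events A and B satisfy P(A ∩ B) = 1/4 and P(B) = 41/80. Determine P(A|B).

P(A|B) = P(A ∩ B) / P(B)
= (1/4) / (41/80)
= 20/41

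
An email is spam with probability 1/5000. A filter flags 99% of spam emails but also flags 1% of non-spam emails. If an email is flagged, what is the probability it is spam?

Let D = the rare event, + = positive/flagged.
P(D) = 1/5000
P(+|D) = 99/100
P(+|D') = 1/100
P(+) = P(+|D)P(D) + P(+|D')P(D')
     = \frac{99}{100} × \frac{1}{5000} + \frac{1}{100} × \frac{4999}{5000}
     = \frac{2549}{250000}
P(D|+) = P(+|D)P(D)/P(+) = \frac{99}{5098}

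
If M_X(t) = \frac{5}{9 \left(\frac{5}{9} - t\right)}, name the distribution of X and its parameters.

The MGF M(t) = \frac{5}{9 \left(\frac{5}{9} - t\right)} is the standard form for the Exponential distribution.
Comparing with the known MGF formula identifies: Exponential(rate λ=5/9)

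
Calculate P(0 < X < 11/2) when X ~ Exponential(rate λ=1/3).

P(0 < X < 11/2) = ∫_{0}^{11/2} f(x) dx
where f(x) = \frac{e^{- \frac{x}{3}}}{3}
= 1 - e^{- \frac{11}{6}}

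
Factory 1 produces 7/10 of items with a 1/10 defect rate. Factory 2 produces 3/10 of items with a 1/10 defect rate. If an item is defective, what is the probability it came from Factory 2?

Using Bayes' theorem:
P(F1) = 7/10, P(D|F1) = 1/10
P(F2) = 3/10, P(D|F2) = 1/10
P(D) = P(D|F1)P(F1) + P(D|F2)P(F2)
     = \frac{1}{10}
P(F2|D) = P(D|F2)P(F2) / P(D)
= \frac{3}{10}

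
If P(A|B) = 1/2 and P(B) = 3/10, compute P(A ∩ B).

By definition, P(A|B) = P(A ∩ B) / P(B)
So P(A ∩ B) = P(A|B) × P(B)
= 1/2 × 3/10
= 3/20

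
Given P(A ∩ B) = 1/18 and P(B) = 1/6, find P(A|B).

P(A|B) = P(A ∩ B) / P(B)
= (1/18) / (1/6)
= 1/3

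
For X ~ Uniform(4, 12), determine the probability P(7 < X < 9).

P(7 < X < 9) = ∫_{7}^{9} f(x) dx
where f(x) = \frac{1}{8}
= \frac{1}{4}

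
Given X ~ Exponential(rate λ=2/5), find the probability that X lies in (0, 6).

P(0 < X < 6) = ∫_{0}^{6} f(x) dx
where f(x) = \frac{2 e^{- \frac{2 x}{5}}}{5}
= 1 - e^{- \frac{12}{5}}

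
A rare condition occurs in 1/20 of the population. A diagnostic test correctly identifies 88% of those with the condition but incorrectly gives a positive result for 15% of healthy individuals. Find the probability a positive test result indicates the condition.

Let D = the rare event, + = positive/flagged.
P(D) = 1/20
P(+|D) = 88/100 = 22/25
P(+|D') = 15/100 = 3/20
P(+) = P(+|D)P(D) + P(+|D')P(D')
     = \frac{22}{25} × \frac{1}{20} + \frac{3}{20} × \frac{19}{20}
     = \frac{373}{2000}
P(D|+) = P(+|D)P(D)/P(+) = \frac{88}{373}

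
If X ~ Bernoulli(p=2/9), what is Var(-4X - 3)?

For X ~ Bernoulli(p=2/9):
Var(X) = \frac{14}{81}
Var(-4X - 3) = (-4)² × Var(X) = 16 × \frac{14}{81} = \frac{224}{81}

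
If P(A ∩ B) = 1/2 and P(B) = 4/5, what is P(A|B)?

P(A|B) = P(A ∩ B) / P(B)
= (1/2) / (4/5)
= 5/8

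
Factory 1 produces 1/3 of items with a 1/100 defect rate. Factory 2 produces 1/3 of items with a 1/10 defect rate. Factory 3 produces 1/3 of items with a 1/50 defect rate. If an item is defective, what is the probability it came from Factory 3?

Using Bayes' theorem:
P(F1) = 1/3, P(D|F1) = 1/100
P(F2) = 1/3, P(D|F2) = 1/10
P(F3) = 1/3, P(D|F3) = 1/50
P(D) = P(D|F1)P(F1) + P(D|F2)P(F2) + P(D|F3)P(F3)
     = \frac{13}{300}
P(F3|D) = P(D|F3)P(F3) / P(D)
= \frac{2}{13}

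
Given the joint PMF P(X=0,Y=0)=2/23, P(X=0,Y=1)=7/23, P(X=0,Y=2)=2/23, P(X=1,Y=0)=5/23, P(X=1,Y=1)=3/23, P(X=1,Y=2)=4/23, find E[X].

First find marginal of X:
P(X=0) = 11/23
P(X=1) = 12/23
E[X] = 0 × 11/23 + 1 × 12/23 = 12/23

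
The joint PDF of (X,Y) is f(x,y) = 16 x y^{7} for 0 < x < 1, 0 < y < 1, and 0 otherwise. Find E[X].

E[X] = ∫_0^1 ∫_0^1 x × f(x,y) dy dx
= ∫_0^1 ∫_0^1 x × (16 x y^{7}) dy dx
= \frac{2}{3}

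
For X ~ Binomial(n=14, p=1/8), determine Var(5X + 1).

For X ~ Binomial(n=14, p=1/8):
Var(X) = \frac{49}{32}
Var(5X + 1) = (5)² × Var(X) = 25 × \frac{49}{32} = \frac{1225}{32}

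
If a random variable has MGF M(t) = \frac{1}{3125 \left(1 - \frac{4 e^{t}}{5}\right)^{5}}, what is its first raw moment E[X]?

To find E[X], compute M^(1)(0):
M^(1)(t) = \frac{4 e^{t}}{3125 \left(1 - \frac{4 e^{t}}{5}\right)^{6}}
M^(1)(0) = 20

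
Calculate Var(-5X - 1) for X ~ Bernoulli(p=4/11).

For X ~ Bernoulli(p=4/11):
Var(X) = \frac{28}{121}
Var(-5X - 1) = (-5)² × Var(X) = 25 × \frac{28}{121} = \frac{700}{121}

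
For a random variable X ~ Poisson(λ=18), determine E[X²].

Using the identity E[X²] = Var(X) + (E[X])²:
E[X] = 18
Var(X) = 18
E[X²] = 18 + (18)²
= 342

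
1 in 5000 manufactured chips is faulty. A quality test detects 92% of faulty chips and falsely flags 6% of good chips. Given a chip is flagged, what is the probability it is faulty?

Let D = the rare event, + = positive/flagged.
P(D) = 1/5000
P(+|D) = 92/100 = 23/25
P(+|D') = 6/100 = 3/50
P(+) = P(+|D)P(D) + P(+|D')P(D')
     = \frac{23}{25} × \frac{1}{5000} + \frac{3}{50} × \frac{4999}{5000}
     = \frac{15043}{250000}
P(D|+) = P(+|D)P(D)/P(+) = \frac{46}{15043}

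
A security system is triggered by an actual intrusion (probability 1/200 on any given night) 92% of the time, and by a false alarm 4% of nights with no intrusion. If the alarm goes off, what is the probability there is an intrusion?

Let D = the rare event, + = positive/flagged.
P(D) = 1/200
P(+|D) = 92/100 = 23/25
P(+|D') = 4/100 = 1/25
P(+) = P(+|D)P(D) + P(+|D')P(D')
     = \frac{23}{25} × \frac{1}{200} + \frac{1}{25} × \frac{199}{200}
     = \frac{111}{2500}
P(D|+) = P(+|D)P(D)/P(+) = \frac{23}{222}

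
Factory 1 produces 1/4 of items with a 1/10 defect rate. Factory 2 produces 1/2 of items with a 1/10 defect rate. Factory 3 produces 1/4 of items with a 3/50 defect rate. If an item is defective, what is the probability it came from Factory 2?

Using Bayes' theorem:
P(F1) = 1/4, P(D|F1) = 1/10
P(F2) = 1/2, P(D|F2) = 1/10
P(F3) = 1/4, P(D|F3) = 3/50
P(D) = P(D|F1)P(F1) + P(D|F2)P(F2) + P(D|F3)P(F3)
     = \frac{9}{100}
P(F2|D) = P(D|F2)P(F2) / P(D)
= \frac{5}{9}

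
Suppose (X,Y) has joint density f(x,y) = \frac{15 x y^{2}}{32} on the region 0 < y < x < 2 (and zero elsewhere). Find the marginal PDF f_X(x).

f_X(x) = ∫_0^x \frac{15 x y^{2}}{32} dy = \frac{5 x^{4}}{32}
for 0 < x < 2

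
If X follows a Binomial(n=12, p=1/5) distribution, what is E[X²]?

Using the identity E[X²] = Var(X) + (E[X])²:
E[X] = \frac{12}{5}
Var(X) = \frac{48}{25}
E[X²] = \frac{48}{25} + (\frac{12}{5})²
= \frac{192}{25}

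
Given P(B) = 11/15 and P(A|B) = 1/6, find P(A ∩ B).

By definition, P(A|B) = P(A ∩ B) / P(B)
So P(A ∩ B) = P(A|B) × P(B)
= 1/6 × 11/15
= 11/90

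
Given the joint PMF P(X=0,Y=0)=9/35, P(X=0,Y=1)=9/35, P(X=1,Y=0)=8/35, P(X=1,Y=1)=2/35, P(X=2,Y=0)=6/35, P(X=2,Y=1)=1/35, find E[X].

First find marginal of X:
P(X=0) = 18/35
P(X=1) = 2/7
P(X=2) = 1/5
E[X] = 0 × 18/35 + 1 × 2/7 + 2 × 1/5 = 24/35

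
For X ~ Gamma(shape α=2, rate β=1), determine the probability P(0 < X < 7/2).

P(0 < X < 7/2) = ∫_{0}^{7/2} f(x) dx
where f(x) = x e^{- x}
= 1 - \frac{9}{2 e^{\frac{7}{2}}}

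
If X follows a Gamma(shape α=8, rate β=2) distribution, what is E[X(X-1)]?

E[X(X-1)] = E[X² - X] = E[X²] - E[X]
E[X] = 4
E[X²] = Var(X) + (E[X])² = 2 + (4)² = 18
E[X(X-1)] = 18 - 4 = 14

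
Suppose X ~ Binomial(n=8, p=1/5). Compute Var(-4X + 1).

For X ~ Binomial(n=8, p=1/5):
Var(X) = \frac{32}{25}
Var(-4X + 1) = (-4)² × Var(X) = 16 × \frac{32}{25} = \frac{512}{25}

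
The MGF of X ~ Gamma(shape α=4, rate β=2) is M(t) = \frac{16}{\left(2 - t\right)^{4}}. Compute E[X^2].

To find E[X^2], compute M^(2)(0):
M^(1)(t) = \frac{64}{\left(2 - t\right)^{5}}
M^(2)(t) = \frac{320}{\left(2 - t\right)^{6}}
M^(2)(0) = 5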